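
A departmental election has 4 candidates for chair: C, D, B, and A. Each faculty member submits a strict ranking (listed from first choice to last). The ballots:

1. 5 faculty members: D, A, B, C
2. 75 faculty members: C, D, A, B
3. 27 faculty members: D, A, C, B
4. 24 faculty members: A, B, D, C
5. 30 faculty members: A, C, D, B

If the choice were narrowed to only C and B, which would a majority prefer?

C

Voters preferring C to B: 132; preferring B to C: 29.
C wins the head-to-head.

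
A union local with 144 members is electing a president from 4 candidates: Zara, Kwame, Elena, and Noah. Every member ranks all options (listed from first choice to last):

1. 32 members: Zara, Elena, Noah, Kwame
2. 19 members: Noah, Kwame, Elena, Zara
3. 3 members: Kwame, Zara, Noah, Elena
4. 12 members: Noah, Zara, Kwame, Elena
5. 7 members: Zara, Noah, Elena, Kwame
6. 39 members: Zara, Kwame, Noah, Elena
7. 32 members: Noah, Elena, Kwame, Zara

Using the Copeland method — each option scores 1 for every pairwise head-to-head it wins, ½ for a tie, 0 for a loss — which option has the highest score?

Zara

Zara: beats Kwame, Elena, and Noah → score 3.
Kwame: beats Elena; loses to Zara and Noah → score 1.
Elena: loses to Zara, Kwame, and Noah → score 0.
Noah: beats Kwame and Elena; loses to Zara → score 2.
Zara has the best pairwise record.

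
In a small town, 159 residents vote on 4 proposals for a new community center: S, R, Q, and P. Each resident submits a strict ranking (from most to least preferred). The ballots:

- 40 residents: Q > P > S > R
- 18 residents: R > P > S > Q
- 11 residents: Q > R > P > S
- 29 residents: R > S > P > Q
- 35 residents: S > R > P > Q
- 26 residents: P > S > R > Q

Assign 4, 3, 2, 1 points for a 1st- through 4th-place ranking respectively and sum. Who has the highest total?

S: 40·2 + 18·2 + 11·1 + 29·3 + 35·4 + 26·3 = 432
R: 40·1 + 18·4 + 11·3 + 29·4 + 35·3 + 26·2 = 418
Q: 40·4 + 18·1 + 11·4 + 29·1 + 35·1 + 26·1 = 312
P: 40·3 + 18·3 + 11·2 + 29·2 + 35·2 + 26·4 = 428
S has the highest Borda score (432).

S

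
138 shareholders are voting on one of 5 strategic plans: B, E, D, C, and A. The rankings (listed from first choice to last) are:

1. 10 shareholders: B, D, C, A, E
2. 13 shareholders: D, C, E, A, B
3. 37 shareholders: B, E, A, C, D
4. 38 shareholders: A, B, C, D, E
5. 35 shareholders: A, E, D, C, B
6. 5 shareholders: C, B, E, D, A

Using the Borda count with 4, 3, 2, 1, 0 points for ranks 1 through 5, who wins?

B: 10·4 + 13·0 + 37·4 + 38·3 + 35·0 + 5·3 = 317
E: 10·0 + 13·2 + 37·3 + 38·0 + 35·3 + 5·2 = 252
D: 10·3 + 13·4 + 37·0 + 38·1 + 35·2 + 5·1 = 195
C: 10·2 + 13·3 + 37·1 + 38·2 + 35·1 + 5·4 = 227
A: 10·1 + 13·1 + 37·2 + 38·4 + 35·4 + 5·0 = 389
A has the highest Borda score (389).

A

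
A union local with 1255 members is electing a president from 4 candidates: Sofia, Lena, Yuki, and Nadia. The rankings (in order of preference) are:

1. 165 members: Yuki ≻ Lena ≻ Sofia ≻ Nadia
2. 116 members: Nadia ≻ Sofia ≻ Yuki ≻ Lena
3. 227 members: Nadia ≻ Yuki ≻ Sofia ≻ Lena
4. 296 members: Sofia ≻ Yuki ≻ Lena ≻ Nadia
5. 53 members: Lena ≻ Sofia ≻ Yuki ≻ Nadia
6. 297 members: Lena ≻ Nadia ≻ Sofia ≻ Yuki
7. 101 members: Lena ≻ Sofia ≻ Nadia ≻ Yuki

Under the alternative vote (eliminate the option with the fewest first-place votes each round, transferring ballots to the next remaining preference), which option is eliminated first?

Round 1: Sofia 296, Lena 451, Yuki 165, Nadia 343. Eliminate Yuki.

Yuki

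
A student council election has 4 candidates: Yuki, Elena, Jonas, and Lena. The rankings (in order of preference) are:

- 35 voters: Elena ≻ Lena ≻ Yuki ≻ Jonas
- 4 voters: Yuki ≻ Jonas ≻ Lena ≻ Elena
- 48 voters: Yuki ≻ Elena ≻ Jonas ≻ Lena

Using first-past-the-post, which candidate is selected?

Yuki

First-place votes: Yuki 52, Elena 35, Jonas 0, Lena 0.
Yuki has the most first-place votes.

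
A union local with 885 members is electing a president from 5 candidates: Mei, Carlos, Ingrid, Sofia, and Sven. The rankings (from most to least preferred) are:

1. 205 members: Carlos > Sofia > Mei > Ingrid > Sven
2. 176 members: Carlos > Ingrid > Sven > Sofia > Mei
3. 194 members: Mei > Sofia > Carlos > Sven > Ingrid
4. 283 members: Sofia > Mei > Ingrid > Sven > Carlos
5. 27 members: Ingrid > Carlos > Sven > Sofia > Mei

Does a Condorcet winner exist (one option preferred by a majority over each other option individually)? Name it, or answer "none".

Sofia

Sofia vs Mei: 691–194 for Sofia.
Sofia vs Carlos: 477–408 for Sofia.
Sofia vs Ingrid: 682–203 for Sofia.
Sofia vs Sven: 682–203 for Sofia.
Sofia beats every other option head-to-head.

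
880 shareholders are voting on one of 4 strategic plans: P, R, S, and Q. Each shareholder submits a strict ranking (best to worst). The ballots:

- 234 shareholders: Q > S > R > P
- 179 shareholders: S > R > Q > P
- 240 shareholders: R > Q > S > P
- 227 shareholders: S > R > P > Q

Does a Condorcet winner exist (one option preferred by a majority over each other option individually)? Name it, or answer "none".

Checking pairwise contests:
R beats P 880–0.
S beats R 640–240.
Q beats S 474–406.
R beats Q 646–234.
Every option loses at least one head-to-head, so there is no Condorcet winner.

none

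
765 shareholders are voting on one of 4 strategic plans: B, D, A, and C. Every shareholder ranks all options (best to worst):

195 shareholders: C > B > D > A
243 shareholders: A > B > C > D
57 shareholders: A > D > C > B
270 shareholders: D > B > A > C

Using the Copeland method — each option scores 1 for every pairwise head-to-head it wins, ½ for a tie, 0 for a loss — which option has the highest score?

B: beats D, A, and C → score 3.
D: beats A; loses to B and C → score 1.
A: beats C; loses to B and D → score 1.
C: beats D; loses to B and A → score 1.
B has the best pairwise record.

B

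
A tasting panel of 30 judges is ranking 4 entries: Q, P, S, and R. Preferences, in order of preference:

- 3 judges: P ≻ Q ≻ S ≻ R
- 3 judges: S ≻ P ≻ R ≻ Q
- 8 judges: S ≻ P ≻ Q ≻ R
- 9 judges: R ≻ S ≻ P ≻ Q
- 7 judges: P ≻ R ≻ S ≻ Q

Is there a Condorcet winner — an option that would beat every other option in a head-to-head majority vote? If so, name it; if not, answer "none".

Checking pairwise contests:
P beats Q 30–0.
S beats P 20–10.
R beats S 16–14.
P beats R 21–9.
Every option loses at least one head-to-head, so there is no Condorcet winner.

none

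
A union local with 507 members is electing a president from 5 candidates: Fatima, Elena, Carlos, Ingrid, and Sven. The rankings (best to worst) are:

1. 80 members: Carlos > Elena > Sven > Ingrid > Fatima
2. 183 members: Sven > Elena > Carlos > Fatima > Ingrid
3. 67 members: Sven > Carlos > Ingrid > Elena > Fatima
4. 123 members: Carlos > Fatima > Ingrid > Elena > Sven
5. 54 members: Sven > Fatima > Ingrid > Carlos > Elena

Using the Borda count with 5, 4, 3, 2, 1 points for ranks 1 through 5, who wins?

Carlos

Fatima: 80·1 + 183·2 + 67·1 + 123·4 + 54·4 = 1221
Elena: 80·4 + 183·4 + 67·2 + 123·2 + 54·1 = 1486
Carlos: 80·5 + 183·3 + 67·4 + 123·5 + 54·2 = 1940
Ingrid: 80·2 + 183·1 + 67·3 + 123·3 + 54·3 = 1075
Sven: 80·3 + 183·5 + 67·5 + 123·1 + 54·5 = 1883
Carlos has the highest Borda score (1940).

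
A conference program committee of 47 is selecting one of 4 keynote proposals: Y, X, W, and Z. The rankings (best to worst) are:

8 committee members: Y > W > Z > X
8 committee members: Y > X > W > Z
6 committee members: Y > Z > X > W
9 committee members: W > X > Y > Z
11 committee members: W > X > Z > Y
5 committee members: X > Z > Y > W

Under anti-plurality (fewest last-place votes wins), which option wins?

Last-place votes: Y 11, X 8, W 11, Z 17.
X is ranked last by the fewest voters, so X wins.

X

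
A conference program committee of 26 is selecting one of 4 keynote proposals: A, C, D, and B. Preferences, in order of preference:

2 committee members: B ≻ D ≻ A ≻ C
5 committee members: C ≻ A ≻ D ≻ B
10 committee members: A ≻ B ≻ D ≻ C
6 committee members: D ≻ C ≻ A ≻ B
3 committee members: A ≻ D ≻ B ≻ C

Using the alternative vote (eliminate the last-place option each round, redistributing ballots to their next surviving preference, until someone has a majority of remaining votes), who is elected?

Round 1: A 13, C 5, D 6, B 2. Eliminate B.
Round 2: A 13, C 5, D 8. Eliminate C.
Round 3: A 18, D 8. A has a majority.

A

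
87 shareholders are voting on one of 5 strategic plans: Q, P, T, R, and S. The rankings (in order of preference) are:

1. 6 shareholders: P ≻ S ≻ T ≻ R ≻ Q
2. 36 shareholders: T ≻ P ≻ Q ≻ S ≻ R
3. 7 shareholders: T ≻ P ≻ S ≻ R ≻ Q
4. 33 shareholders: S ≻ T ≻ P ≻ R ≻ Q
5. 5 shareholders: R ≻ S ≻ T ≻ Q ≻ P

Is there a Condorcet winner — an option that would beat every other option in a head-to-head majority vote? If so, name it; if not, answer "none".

none

Checking pairwise contests:
P beats Q 82–5.
T beats P 81–6.
S beats T 44–43.
P beats R 82–5.
P beats S 49–38.
Every option loses at least one head-to-head, so there is no Condorcet winner.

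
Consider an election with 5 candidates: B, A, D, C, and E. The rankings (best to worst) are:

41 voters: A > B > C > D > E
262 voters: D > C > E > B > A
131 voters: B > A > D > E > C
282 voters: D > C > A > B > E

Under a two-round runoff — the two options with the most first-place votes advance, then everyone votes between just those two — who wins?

Round 1 first-place votes: B 131, A 41, D 544, C 0, E 0.
D and B advance.
Runoff: D is preferred to B by 544 voters; B by 172.
D wins the runoff.

D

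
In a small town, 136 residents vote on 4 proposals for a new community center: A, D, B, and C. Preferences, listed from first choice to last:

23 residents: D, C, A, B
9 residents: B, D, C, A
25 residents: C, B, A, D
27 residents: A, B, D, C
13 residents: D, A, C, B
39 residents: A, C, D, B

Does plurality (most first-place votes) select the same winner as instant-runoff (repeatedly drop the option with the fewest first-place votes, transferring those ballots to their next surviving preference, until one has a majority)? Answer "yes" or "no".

Plurality — first-place votes: A 66, D 36, B 9, C 25. Winner: A.
Instant-runoff — R1 A 66, D 36, B 9, C 25 (B out); R2 A 66, D 45, C 25 (C out); R3 A 91, D 45 (A winner). Winner: A.
The two methods agree.

yes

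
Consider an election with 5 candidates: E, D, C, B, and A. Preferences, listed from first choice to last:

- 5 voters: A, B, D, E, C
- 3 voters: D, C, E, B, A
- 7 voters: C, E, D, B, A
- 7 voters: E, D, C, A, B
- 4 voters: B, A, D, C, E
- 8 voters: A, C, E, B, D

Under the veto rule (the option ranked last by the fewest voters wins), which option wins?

Last-place votes: E 4, D 8, C 5, B 7, A 10.
E is ranked last by the fewest voters, so E wins.

E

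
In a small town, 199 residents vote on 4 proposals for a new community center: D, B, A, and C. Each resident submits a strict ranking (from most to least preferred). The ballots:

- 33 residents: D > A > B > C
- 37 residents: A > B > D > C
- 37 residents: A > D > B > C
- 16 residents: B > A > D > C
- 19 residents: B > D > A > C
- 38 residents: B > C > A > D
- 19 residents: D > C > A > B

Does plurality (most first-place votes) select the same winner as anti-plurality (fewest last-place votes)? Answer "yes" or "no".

yes

Plurality — first-place votes: D 52, B 73, A 74, C 0. Winner: A.
Anti-plurality — last-place votes: D 38, B 19, A 0, C 142. Winner: A.
The two methods agree.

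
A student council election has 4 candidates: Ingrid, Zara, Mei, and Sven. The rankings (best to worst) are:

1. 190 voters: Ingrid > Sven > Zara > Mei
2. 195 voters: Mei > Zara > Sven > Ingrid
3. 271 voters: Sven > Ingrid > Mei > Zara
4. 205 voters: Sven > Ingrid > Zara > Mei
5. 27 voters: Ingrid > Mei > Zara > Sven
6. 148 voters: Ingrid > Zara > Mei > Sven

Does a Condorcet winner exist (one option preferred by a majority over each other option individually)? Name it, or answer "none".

Sven vs Ingrid: 671–365 for Sven.
Sven vs Zara: 666–370 for Sven.
Sven vs Mei: 666–370 for Sven.
Sven beats every other option head-to-head.

Sven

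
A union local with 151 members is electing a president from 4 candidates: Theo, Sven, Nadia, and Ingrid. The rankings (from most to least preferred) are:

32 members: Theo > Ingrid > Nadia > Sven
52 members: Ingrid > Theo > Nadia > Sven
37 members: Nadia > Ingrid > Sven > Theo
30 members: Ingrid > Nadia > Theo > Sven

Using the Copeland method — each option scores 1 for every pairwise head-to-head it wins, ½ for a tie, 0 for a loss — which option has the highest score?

Theo: beats Sven and Nadia; loses to Ingrid → score 2.
Sven: loses to Theo, Nadia, and Ingrid → score 0.
Nadia: beats Sven; loses to Theo and Ingrid → score 1.
Ingrid: beats Theo, Sven, and Nadia → score 3.
Ingrid has the best pairwise record.

Ingrid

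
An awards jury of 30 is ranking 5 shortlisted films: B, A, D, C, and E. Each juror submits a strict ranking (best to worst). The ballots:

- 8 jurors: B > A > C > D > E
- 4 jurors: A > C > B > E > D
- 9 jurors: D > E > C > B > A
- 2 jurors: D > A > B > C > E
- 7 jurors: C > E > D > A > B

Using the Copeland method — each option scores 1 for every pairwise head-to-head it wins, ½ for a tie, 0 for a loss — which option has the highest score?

B: beats A; loses to D, C, and E → score 1.
A: loses to B, D, C, and E → score 0.
D: beats B, A, and E; loses to C → score 3.
C: beats B, A, D, and E → score 4.
E: beats B and A; loses to D and C → score 2.
C has the best pairwise record.

C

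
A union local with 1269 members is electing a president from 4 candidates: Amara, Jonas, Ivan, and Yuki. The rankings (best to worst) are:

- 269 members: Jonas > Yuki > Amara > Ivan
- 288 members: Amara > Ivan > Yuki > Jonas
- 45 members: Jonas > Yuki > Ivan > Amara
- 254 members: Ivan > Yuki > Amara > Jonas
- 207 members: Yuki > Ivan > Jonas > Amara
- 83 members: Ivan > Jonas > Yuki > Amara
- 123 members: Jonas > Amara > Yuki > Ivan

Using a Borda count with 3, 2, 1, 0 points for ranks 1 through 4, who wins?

Amara: 269·1 + 288·3 + 45·0 + 254·1 + 207·0 + 83·0 + 123·2 = 1633
Jonas: 269·3 + 288·0 + 45·3 + 254·0 + 207·1 + 83·2 + 123·3 = 1684
Ivan: 269·0 + 288·2 + 45·1 + 254·3 + 207·2 + 83·3 + 123·0 = 2046
Yuki: 269·2 + 288·1 + 45·2 + 254·2 + 207·3 + 83·1 + 123·1 = 2251
Yuki has the highest Borda score (2251).

Yuki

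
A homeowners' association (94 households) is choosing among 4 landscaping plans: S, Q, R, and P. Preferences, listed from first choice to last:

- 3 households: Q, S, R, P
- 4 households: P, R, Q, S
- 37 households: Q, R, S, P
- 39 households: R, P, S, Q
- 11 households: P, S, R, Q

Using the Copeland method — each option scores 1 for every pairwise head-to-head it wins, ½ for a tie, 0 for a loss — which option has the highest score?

S: beats Q; loses to R and P → score 1.
Q: loses to S, R, and P → score 0.
R: beats S, Q, and P → score 3.
P: beats S and Q; loses to R → score 2.
R has the best pairwise record.

R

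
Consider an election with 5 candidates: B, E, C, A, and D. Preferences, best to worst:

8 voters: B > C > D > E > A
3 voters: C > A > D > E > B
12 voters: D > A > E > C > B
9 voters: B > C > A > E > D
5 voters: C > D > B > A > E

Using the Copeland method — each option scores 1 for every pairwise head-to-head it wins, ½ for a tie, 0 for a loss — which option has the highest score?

C

B: beats E and A; loses to C and D → score 2.
E: loses to B, C, A, and D → score 0.
C: beats B, E, A, and D → score 4.
A: beats E; loses to B, C, and D → score 1.
D: beats B, E, and A; loses to C → score 3.
C has the best pairwise record.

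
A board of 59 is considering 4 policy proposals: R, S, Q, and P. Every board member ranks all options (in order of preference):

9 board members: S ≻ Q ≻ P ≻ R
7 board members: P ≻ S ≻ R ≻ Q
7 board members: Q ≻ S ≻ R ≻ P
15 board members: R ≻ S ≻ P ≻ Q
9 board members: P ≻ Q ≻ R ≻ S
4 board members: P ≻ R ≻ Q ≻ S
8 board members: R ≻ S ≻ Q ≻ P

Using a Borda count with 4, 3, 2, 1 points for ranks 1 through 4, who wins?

R: 9·1 + 7·2 + 7·2 + 15·4 + 9·2 + 4·3 + 8·4 = 159
S: 9·4 + 7·3 + 7·3 + 15·3 + 9·1 + 4·1 + 8·3 = 160
Q: 9·3 + 7·1 + 7·4 + 15·1 + 9·3 + 4·2 + 8·2 = 128
P: 9·2 + 7·4 + 7·1 + 15·2 + 9·4 + 4·4 + 8·1 = 143
S has the highest Borda score (160).

S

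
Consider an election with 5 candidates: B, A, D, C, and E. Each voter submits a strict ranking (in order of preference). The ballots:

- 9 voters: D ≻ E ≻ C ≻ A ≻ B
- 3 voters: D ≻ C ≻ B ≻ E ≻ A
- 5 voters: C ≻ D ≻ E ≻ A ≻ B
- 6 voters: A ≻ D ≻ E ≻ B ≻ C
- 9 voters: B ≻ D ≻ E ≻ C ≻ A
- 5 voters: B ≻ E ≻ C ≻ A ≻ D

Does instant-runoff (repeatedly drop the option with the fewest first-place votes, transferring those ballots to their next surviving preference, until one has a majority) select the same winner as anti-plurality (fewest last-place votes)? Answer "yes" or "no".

no

Instant-runoff — R1 B 14, A 6, D 12, C 5, E 0 (E out); R2 B 14, A 6, D 12, C 5 (C out); R3 B 14, A 6, D 17 (A out); R4 B 14, D 23 (D winner). Winner: D.
Anti-plurality — last-place votes: B 14, A 12, D 5, C 6, E 0. Winner: E.
The two methods disagree.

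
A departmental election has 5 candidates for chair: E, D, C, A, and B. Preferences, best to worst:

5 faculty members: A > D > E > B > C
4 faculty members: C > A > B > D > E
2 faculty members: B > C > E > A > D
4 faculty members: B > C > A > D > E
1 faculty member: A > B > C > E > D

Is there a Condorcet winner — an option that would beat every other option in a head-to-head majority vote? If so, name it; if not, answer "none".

none

Checking pairwise contests:
D beats E 13–3.
C beats D 11–5.
B beats C 12–4.
C beats A 10–6.
A beats B 10–6.
Every option loses at least one head-to-head, so there is no Condorcet winner.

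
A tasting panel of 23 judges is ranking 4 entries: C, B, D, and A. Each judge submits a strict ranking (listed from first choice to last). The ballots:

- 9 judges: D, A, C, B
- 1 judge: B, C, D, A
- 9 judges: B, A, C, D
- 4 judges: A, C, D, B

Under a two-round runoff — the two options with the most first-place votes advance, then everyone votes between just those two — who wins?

Round 1 first-place votes: C 0, B 10, D 9, A 4.
B and D advance.
Runoff: B is preferred to D by 10 voters; D by 13.
D wins the runoff.

D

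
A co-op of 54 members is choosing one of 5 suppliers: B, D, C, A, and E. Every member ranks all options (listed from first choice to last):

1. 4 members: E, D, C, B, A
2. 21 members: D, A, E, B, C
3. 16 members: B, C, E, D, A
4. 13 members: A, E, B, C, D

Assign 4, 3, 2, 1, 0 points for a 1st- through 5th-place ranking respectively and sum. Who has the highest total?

B: 4·1 + 21·1 + 16·4 + 13·2 = 115
D: 4·3 + 21·4 + 16·1 + 13·0 = 112
C: 4·2 + 21·0 + 16·3 + 13·1 = 69
A: 4·0 + 21·3 + 16·0 + 13·4 = 115
E: 4·4 + 21·2 + 16·2 + 13·3 = 129
E has the highest Borda score (129).

E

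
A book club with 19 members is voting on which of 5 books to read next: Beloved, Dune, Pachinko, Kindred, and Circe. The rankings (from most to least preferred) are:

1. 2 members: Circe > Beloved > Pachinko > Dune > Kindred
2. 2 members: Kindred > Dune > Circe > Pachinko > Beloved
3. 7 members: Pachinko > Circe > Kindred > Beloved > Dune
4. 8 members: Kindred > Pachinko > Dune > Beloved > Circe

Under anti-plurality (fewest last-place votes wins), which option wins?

Last-place votes: Beloved 2, Dune 7, Pachinko 0, Kindred 2, Circe 8.
Pachinko is ranked last by the fewest voters, so Pachinko wins.

Pachinko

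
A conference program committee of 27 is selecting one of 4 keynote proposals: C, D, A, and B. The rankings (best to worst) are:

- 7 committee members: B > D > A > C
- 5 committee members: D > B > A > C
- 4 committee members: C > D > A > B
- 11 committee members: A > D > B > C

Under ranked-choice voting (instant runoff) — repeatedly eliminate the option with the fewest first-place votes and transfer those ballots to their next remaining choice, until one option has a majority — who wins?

D

Round 1: C 4, D 5, A 11, B 7. Eliminate C.
Round 2: D 9, A 11, B 7. Eliminate B.
Round 3: D 16, A 11. D has a majority.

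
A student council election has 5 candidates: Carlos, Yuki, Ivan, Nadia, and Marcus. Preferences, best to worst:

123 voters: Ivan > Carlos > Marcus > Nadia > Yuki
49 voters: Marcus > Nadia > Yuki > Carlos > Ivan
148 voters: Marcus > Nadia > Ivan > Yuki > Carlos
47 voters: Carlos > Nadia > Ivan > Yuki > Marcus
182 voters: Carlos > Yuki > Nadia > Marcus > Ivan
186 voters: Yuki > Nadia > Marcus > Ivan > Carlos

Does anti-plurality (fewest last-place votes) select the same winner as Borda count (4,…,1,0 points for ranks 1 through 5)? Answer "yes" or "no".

yes

Anti-plurality — last-place votes: Carlos 334, Yuki 123, Ivan 231, Nadia 0, Marcus 47. Winner: Nadia.
Borda — scores: Carlos 1334, Yuki 1583, Ivan 1068, Nadia 1777, Marcus 1588. Winner: Nadia.
The two methods agree.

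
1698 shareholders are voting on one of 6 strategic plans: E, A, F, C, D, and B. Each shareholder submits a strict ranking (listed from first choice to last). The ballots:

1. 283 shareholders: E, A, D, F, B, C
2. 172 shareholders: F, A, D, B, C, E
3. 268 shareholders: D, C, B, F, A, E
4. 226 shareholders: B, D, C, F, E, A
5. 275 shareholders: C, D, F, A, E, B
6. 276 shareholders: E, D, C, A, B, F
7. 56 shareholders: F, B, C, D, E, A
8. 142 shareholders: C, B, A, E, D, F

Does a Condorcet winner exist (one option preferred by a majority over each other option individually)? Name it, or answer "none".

D

D vs E: 997–701 for D.
D vs A: 1101–597 for D.
D vs F: 1470–228 for D.
D vs C: 1225–473 for D.
D vs B: 1274–424 for D.
D beats every other option head-to-head.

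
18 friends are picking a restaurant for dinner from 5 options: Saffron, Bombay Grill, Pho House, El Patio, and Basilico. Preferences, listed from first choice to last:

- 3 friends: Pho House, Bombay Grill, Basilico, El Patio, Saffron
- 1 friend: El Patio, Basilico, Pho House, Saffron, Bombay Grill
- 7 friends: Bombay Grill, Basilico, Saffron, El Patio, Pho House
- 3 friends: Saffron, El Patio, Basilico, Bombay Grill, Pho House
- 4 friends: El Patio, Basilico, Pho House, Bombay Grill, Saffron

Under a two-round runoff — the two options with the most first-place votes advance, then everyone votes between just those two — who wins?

Round 1 first-place votes: Saffron 3, Bombay Grill 7, Pho House 3, El Patio 5, Basilico 0.
Bombay Grill and El Patio advance.
Runoff: Bombay Grill is preferred to El Patio by 10 voters; El Patio by 8.
Bombay Grill wins the runoff.

Bombay Grill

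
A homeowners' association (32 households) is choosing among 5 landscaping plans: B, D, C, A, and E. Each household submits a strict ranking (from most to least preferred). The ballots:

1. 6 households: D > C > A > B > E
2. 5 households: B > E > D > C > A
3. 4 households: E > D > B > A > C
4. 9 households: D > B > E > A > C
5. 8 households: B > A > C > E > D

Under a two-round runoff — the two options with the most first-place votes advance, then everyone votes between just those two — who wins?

Round 1 first-place votes: B 13, D 15, C 0, A 0, E 4.
D and B advance.
Runoff: D is preferred to B by 19 voters; B by 13.
D wins the runoff.

D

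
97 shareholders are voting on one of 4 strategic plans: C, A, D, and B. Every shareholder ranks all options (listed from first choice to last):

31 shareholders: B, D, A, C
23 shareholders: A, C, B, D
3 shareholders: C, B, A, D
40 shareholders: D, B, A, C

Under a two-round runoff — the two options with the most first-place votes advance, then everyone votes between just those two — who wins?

Round 1 first-place votes: C 3, A 23, D 40, B 31.
D and B advance.
Runoff: D is preferred to B by 40 voters; B by 57.
B wins the runoff.

B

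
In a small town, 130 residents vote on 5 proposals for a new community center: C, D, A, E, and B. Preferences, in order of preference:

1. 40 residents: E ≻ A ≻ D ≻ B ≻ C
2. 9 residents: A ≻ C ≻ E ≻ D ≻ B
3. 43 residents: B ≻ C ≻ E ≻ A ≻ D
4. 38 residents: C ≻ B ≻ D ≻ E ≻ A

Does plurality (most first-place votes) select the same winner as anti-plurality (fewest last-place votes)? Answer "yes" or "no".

Plurality — first-place votes: C 38, D 0, A 9, E 40, B 43. Winner: B.
Anti-plurality — last-place votes: C 40, D 43, A 38, E 0, B 9. Winner: E.
The two methods disagree.

no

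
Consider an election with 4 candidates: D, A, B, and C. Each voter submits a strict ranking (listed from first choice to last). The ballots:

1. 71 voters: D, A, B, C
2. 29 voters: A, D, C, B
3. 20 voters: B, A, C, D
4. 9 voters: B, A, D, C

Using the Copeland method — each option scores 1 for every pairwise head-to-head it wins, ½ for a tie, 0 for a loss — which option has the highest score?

D

D: beats A, B, and C → score 3.
A: beats B and C; loses to D → score 2.
B: beats C; loses to D and A → score 1.
C: loses to D, A, and B → score 0.
D has the best pairwise record.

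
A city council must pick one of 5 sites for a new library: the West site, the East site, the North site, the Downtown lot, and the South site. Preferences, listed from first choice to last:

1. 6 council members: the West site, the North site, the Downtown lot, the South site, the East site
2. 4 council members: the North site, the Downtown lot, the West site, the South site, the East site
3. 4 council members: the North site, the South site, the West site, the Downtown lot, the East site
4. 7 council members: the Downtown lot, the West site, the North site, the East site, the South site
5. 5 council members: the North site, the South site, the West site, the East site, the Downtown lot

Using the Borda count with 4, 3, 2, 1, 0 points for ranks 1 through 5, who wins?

the North site

the West site: 6·4 + 4·2 + 4·2 + 7·3 + 5·2 = 71
the East site: 6·0 + 4·0 + 4·0 + 7·1 + 5·1 = 12
the North site: 6·3 + 4·4 + 4·4 + 7·2 + 5·4 = 84
the Downtown lot: 6·2 + 4·3 + 4·1 + 7·4 + 5·0 = 56
the South site: 6·1 + 4·1 + 4·3 + 7·0 + 5·3 = 37
the North site has the highest Borda score (84).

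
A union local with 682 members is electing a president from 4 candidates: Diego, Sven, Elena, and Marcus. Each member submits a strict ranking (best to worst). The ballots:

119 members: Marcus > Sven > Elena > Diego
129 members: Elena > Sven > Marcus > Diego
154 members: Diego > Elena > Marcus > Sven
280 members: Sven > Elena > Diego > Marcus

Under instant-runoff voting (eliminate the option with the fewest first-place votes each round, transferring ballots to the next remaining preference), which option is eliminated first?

Marcus

Round 1: Diego 154, Sven 280, Elena 129, Marcus 119. Eliminate Marcus.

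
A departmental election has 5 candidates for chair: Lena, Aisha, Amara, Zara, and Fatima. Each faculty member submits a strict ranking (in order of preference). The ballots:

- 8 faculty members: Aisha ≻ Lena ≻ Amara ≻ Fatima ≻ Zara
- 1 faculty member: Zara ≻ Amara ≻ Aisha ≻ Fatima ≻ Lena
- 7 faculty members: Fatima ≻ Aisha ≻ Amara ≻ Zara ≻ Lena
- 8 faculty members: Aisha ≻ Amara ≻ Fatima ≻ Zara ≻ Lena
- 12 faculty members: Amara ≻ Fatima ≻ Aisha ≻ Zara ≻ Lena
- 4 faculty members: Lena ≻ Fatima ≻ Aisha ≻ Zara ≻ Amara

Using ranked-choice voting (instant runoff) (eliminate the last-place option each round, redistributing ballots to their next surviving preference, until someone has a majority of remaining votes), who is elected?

Round 1: Lena 4, Aisha 16, Amara 12, Zara 1, Fatima 7. Eliminate Zara.
Round 2: Lena 4, Aisha 16, Amara 13, Fatima 7. Eliminate Lena.
Round 3: Aisha 16, Amara 13, Fatima 11. Eliminate Fatima.
Round 4: Aisha 27, Amara 13. Aisha has a majority.

Aisha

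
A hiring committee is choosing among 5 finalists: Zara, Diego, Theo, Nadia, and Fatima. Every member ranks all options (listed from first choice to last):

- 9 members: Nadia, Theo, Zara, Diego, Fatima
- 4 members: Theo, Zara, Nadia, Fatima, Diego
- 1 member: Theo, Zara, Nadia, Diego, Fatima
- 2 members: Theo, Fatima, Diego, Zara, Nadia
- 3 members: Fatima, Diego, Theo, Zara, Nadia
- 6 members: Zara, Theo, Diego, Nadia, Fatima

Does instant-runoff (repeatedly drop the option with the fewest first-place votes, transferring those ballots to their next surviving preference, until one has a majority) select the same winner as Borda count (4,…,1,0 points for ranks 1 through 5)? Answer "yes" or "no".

yes

Instant-runoff — R1 Zara 6, Diego 0, Theo 7, Nadia 9, Fatima 3 (Diego out); R2 Zara 6, Theo 7, Nadia 9, Fatima 3 (Fatima out); R3 Zara 6, Theo 10, Nadia 9 (Zara out); R4 Theo 16, Nadia 9 (Theo winner). Winner: Theo.
Borda — scores: Zara 62, Diego 35, Theo 79, Nadia 52, Fatima 22. Winner: Theo.
The two methods agree.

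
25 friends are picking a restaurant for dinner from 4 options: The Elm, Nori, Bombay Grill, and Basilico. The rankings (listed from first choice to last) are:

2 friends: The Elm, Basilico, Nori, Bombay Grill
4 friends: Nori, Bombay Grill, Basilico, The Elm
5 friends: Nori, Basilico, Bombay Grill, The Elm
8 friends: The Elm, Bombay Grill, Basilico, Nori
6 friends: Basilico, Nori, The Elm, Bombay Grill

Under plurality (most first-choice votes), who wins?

The Elm

First-place votes: The Elm 10, Nori 9, Bombay Grill 0, Basilico 6.
The Elm has the most first-place votes.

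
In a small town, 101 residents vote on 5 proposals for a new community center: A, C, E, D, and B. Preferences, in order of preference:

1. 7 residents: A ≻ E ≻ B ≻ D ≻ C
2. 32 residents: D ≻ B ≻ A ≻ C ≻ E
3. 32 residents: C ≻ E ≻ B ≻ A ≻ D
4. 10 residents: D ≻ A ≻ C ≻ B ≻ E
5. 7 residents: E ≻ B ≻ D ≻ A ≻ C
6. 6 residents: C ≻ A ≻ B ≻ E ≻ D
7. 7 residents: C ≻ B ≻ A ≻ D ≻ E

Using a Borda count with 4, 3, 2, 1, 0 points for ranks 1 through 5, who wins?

A: 7·4 + 32·2 + 32·1 + 10·3 + 7·1 + 6·3 + 7·2 = 193
C: 7·0 + 32·1 + 32·4 + 10·2 + 7·0 + 6·4 + 7·4 = 232
E: 7·3 + 32·0 + 32·3 + 10·0 + 7·4 + 6·1 + 7·0 = 151
D: 7·1 + 32·4 + 32·0 + 10·4 + 7·2 + 6·0 + 7·1 = 196
B: 7·2 + 32·3 + 32·2 + 10·1 + 7·3 + 6·2 + 7·3 = 238
B has the highest Borda score (238).

B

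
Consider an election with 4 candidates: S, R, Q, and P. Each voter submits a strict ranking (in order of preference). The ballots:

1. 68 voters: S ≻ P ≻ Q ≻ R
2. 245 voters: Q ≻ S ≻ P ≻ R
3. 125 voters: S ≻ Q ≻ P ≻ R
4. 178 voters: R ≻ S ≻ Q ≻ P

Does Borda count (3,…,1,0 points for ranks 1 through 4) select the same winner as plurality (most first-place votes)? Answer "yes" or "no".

no

Borda — scores: S 1425, R 534, Q 1231, P 506. Winner: S.
Plurality — first-place votes: S 193, R 178, Q 245, P 0. Winner: Q.
The two methods disagree.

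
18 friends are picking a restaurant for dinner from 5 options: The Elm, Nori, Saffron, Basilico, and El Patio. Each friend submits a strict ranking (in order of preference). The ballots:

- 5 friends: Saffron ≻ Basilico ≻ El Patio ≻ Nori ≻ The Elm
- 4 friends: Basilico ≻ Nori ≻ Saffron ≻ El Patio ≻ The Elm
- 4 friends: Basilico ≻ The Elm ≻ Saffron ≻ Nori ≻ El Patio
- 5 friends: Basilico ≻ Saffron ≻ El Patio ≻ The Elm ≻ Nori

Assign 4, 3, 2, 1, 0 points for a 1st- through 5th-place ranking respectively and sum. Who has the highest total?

The Elm: 5·0 + 4·0 + 4·3 + 5·1 = 17
Nori: 5·1 + 4·3 + 4·1 + 5·0 = 21
Saffron: 5·4 + 4·2 + 4·2 + 5·3 = 51
Basilico: 5·3 + 4·4 + 4·4 + 5·4 = 67
El Patio: 5·2 + 4·1 + 4·0 + 5·2 = 24
Basilico has the highest Borda score (67).

Basilico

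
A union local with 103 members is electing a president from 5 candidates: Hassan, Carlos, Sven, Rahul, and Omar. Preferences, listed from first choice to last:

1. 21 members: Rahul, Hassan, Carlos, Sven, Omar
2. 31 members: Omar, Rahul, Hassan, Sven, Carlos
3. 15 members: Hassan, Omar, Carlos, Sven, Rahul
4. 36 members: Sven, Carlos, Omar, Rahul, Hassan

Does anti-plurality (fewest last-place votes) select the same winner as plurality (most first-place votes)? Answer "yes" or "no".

Anti-plurality — last-place votes: Hassan 36, Carlos 31, Sven 0, Rahul 15, Omar 21. Winner: Sven.
Plurality — first-place votes: Hassan 15, Carlos 0, Sven 36, Rahul 21, Omar 31. Winner: Sven.
The two methods agree.

yes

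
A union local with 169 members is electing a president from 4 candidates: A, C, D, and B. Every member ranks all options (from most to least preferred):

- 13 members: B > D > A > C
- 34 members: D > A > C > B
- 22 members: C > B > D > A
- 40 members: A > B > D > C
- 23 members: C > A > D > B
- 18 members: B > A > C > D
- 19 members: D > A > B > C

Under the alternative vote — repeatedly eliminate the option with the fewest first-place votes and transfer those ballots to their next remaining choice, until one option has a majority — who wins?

D

Round 1: A 40, C 45, D 53, B 31. Eliminate B.
Round 2: A 58, C 45, D 66. Eliminate C.
Round 3: A 81, D 88. D has a majority.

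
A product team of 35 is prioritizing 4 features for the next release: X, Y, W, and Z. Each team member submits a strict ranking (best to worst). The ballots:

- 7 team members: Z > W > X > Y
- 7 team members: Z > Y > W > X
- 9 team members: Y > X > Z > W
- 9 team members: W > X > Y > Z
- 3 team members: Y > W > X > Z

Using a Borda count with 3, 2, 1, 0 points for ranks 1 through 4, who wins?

Y

X: 7·1 + 7·0 + 9·2 + 9·2 + 3·1 = 46
Y: 7·0 + 7·2 + 9·3 + 9·1 + 3·3 = 59
W: 7·2 + 7·1 + 9·0 + 9·3 + 3·2 = 54
Z: 7·3 + 7·3 + 9·1 + 9·0 + 3·0 = 51
Y has the highest Borda score (59).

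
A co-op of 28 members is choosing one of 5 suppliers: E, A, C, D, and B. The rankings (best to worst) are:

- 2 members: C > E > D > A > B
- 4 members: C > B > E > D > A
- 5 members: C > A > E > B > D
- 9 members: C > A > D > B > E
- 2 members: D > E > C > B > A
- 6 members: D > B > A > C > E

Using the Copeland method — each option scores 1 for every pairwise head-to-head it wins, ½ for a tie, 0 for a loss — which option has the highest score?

C

E: loses to A, C, D, and B → score 0.
A: beats E and B; ties D; loses to C → score 2.5.
C: beats E, A, D, and B → score 4.
D: beats E and B; ties A; loses to C → score 2.5.
B: beats E; loses to A, C, and D → score 1.
C has the best pairwise record.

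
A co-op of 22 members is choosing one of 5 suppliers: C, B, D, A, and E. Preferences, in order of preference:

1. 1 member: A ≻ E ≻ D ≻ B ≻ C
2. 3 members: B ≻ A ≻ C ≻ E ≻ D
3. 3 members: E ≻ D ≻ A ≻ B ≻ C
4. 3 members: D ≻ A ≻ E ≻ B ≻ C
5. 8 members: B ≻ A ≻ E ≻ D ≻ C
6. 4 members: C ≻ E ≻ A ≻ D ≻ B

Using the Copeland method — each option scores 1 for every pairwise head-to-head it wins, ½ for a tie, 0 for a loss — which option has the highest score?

A

C: loses to B, D, A, and E → score 0.
B: beats C; ties D, A, and E → score 2.5.
D: beats C; ties B; loses to A and E → score 1.5.
A: beats C, D, and E; ties B → score 3.5.
E: beats C and D; ties B; loses to A → score 2.5.
A has the best pairwise record.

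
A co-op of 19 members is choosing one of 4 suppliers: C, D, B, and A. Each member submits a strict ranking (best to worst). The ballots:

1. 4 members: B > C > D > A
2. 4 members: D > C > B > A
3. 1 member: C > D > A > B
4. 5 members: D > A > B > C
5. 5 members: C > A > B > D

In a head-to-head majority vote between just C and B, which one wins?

C

Voters preferring C to B: 10; preferring B to C: 9.
C wins the head-to-head.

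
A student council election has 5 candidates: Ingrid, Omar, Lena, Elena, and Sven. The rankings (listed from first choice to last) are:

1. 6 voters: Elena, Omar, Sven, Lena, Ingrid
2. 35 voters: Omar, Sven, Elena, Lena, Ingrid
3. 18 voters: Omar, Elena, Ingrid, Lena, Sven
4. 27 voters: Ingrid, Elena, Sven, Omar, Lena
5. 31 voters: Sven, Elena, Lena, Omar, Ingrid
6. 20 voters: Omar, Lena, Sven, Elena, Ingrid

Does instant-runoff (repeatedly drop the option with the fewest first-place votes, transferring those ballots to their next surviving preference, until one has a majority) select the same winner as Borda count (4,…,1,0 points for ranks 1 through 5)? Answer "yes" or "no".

yes

Instant-runoff — R1 Ingrid 27, Omar 73, Lena 0, Elena 6, Sven 31 (Omar winner). Winner: Omar.
Borda — scores: Ingrid 144, Omar 368, Lena 181, Elena 342, Sven 335. Winner: Omar.
The two methods agree.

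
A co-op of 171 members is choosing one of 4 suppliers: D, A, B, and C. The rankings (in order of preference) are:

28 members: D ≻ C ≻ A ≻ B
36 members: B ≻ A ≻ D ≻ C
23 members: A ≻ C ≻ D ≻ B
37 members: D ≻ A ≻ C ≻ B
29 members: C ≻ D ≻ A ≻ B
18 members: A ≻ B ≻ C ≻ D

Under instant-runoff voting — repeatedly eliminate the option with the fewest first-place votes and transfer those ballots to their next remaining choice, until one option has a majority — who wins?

Round 1: D 65, A 41, B 36, C 29. Eliminate C.
Round 2: D 94, A 41, B 36. D has a majority.

D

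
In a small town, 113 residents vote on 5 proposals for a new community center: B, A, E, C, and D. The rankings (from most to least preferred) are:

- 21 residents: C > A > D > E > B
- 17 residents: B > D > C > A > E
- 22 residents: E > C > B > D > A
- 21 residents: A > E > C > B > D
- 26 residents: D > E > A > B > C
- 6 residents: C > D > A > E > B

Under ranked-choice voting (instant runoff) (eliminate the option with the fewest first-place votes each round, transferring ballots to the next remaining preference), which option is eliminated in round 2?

A

Round 1: B 17, A 21, E 22, C 27, D 26. Eliminate B.
Round 2: A 21, E 22, C 27, D 43. Eliminate A.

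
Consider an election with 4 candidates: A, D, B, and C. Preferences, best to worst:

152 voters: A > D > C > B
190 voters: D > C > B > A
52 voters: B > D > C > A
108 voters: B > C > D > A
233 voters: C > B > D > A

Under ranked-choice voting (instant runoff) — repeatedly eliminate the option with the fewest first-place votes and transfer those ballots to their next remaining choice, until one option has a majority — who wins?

D

Round 1: A 152, D 190, B 160, C 233. Eliminate A.
Round 2: D 342, B 160, C 233. Eliminate B.
Round 3: D 394, C 341. D has a majority.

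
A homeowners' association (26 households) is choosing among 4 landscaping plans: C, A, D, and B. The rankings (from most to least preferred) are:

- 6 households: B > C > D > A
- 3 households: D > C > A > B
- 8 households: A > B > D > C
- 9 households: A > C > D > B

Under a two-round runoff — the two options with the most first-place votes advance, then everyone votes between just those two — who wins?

Round 1 first-place votes: C 0, A 17, D 3, B 6.
A and B advance.
Runoff: A is preferred to B by 20 voters; B by 6.
A wins the runoff.

A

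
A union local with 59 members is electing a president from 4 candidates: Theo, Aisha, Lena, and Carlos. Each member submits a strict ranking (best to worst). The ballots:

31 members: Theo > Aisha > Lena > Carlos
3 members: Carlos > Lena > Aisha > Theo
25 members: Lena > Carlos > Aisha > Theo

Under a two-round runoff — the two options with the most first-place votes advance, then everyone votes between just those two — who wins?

Round 1 first-place votes: Theo 31, Aisha 0, Lena 25, Carlos 3.
Theo and Lena advance.
Runoff: Theo is preferred to Lena by 31 voters; Lena by 28.
Theo wins the runoff.

Theo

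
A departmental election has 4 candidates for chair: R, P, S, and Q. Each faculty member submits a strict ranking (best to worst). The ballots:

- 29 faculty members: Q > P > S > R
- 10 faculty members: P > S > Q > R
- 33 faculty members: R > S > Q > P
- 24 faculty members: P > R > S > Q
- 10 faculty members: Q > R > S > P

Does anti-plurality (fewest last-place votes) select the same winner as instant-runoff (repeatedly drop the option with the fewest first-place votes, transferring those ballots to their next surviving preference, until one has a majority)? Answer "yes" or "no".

no

Anti-plurality — last-place votes: R 39, P 43, S 0, Q 24. Winner: S.
Instant-runoff — R1 R 33, P 34, S 0, Q 39 (S out); R2 R 33, P 34, Q 39 (R out); R3 P 34, Q 72 (Q winner). Winner: Q.
The two methods disagree.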